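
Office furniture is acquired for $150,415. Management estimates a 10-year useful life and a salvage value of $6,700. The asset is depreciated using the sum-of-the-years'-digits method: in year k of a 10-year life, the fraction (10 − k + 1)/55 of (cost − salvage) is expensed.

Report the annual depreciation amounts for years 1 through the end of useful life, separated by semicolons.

$26,130; $23,517; $20,904; $18,291; $15,678; $13,065; $10,452; $7,839; $5,226; $2,613

Depreciable base = $150,415 − $6,700 = $143,715.
Sum of the years' digits = 10+9+8+7+6+5+4+3+2+1 = 55.
Year 1: $143,715 × 10/55 = $26,130. Book value $124,285.
Year 2: $143,715 × 9/55 = $23,517. Book value $100,768.
Year 3: $143,715 × 8/55 = $20,904. Book value $79,864.
Year 4: $143,715 × 7/55 = $18,291. Book value $61,573.
Year 5: $143,715 × 6/55 = $15,678. Book value $45,895.
Year 6: $143,715 × 5/55 = $13,065. Book value $32,830.
Year 7: $143,715 × 4/55 = $10,452. Book value $22,378.
Year 8: $143,715 × 3/55 = $7,839. Book value $14,539.
Year 9: $143,715 × 2/55 = $5,226. Book value $9,313.
Year 10: $143,715 × 1/55 = $2,613. Book value $6,700.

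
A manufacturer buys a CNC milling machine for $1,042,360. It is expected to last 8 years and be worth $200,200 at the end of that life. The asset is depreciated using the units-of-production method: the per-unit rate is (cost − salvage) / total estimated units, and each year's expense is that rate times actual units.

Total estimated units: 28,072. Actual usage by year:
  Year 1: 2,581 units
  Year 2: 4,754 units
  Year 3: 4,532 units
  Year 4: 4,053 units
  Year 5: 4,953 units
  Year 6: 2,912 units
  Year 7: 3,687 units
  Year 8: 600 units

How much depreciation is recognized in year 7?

Depreciable base = $1,042,360 − $200,200 = $842,160.
Rate = $842,160 / 28,072 units = $30 per unit.
Year 1: 2,581 × $30 = $77,430. Book value $964,930.
Year 2: 4,754 × $30 = $142,620. Book value $822,310.
Year 3: 4,532 × $30 = $135,960. Book value $686,350.
Year 4: 4,053 × $30 = $121,590. Book value $564,760.
Year 5: 4,953 × $30 = $148,590. Book value $416,170.
Year 6: 2,912 × $30 = $87,360. Book value $328,810.
Year 7: 3,687 × $30 = $110,610. Book value $218,200.

$110,610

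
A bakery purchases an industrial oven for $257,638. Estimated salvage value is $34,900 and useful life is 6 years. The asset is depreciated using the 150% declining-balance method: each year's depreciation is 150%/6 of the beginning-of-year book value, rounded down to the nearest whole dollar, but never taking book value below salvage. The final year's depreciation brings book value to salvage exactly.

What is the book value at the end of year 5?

Depreciable base = $257,638 − $34,900 = $222,738.
Year 1: ⌊$257,638 × 150%/6⌋ = $64,409. Book value $193,229.
Year 2: ⌊$193,229 × 150%/6⌋ = $48,307. Book value $144,922.
Year 3: ⌊$144,922 × 150%/6⌋ = $36,230. Book value $108,692.
Year 4: ⌊$108,692 × 150%/6⌋ = $27,173. Book value $81,519.
Year 5: ⌊$81,519 × 150%/6⌋ = $20,379. Book value $61,140.

$61,140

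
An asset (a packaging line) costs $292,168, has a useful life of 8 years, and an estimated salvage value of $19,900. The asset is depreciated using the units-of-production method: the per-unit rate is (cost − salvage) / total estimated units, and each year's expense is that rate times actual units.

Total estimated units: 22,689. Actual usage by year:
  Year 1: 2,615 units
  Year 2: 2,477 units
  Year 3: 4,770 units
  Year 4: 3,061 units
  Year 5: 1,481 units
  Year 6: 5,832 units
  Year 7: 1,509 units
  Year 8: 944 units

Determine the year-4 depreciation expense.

$36,732

Depreciable base = $292,168 − $19,900 = $272,268.
Rate = $272,268 / 22,689 units = $12 per unit.
Year 1: 2,615 × $12 = $31,380. Book value $260,788.
Year 2: 2,477 × $12 = $29,724. Book value $231,064.
Year 3: 4,770 × $12 = $57,240. Book value $173,824.
Year 4: 3,061 × $12 = $36,732. Book value $137,092.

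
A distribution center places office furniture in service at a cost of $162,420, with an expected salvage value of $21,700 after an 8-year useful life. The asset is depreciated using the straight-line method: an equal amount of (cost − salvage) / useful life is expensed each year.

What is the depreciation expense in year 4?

Depreciable base = $162,420 − $21,700 = $140,720.
Annual expense = $140,720 / 8 = $17,590.

$17,590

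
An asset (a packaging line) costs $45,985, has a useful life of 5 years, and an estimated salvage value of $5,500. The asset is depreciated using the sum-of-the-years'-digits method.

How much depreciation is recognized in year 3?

$8,097

Depreciable base = $45,985 − $5,500 = $40,485.
Sum of the years' digits = 5+4+3+2+1 = 15.
Year 1: $40,485 × 5/15 = $13,495. Book value $32,490.
Year 2: $40,485 × 4/15 = $10,796. Book value $21,694.
Year 3: $40,485 × 3/15 = $8,097. Book value $13,597.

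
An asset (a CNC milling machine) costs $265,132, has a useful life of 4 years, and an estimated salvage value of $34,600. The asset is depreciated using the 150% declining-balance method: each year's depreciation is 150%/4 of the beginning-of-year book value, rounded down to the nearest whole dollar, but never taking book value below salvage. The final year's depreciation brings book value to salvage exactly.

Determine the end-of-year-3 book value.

Depreciable base = $265,132 − $34,600 = $230,532.
Year 1: ⌊$265,132 × 150%/4⌋ = $99,424. Book value $165,708.
Year 2: ⌊$165,708 × 150%/4⌋ = $62,140. Book value $103,568.
Year 3: ⌊$103,568 × 150%/4⌋ = $38,838. Book value $64,730.

$64,730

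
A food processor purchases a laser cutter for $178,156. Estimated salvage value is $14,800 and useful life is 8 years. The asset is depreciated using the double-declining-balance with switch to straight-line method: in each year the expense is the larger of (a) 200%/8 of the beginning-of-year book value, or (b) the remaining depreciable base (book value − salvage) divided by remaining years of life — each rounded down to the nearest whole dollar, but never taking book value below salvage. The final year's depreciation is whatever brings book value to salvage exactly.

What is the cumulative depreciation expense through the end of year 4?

$121,786

Depreciable base = $178,156 − $14,800 = $163,356.
Year 1: DB = ⌊$178,156 × 200%/8⌋ = $44,539; SL = ⌊$163,356/8⌋ = $20,419 → take DB $44,539. Book value $133,617.
Year 2: DB = ⌊$133,617 × 200%/8⌋ = $33,404; SL = ⌊$118,817/7⌋ = $16,973 → take DB $33,404. Book value $100,213.
Year 3: DB = ⌊$100,213 × 200%/8⌋ = $25,053; SL = ⌊$85,413/6⌋ = $14,235 → take DB $25,053. Book value $75,160.
Year 4: DB = ⌊$75,160 × 200%/8⌋ = $18,790; SL = ⌊$60,360/5⌋ = $12,072 → take DB $18,790. Book value $56,370.
Accumulated through year 4 = $178,156 − $56,370 = $121,786.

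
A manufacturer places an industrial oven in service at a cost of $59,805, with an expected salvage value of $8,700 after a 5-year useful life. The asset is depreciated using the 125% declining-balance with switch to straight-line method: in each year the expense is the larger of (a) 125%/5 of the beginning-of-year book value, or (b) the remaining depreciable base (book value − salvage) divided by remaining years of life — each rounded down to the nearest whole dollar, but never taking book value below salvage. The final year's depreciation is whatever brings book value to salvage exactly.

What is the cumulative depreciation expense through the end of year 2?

Depreciable base = $59,805 − $8,700 = $51,105.
Year 1: DB = ⌊$59,805 × 125%/5⌋ = $14,951; SL = ⌊$51,105/5⌋ = $10,221 → take DB $14,951. Book value $44,854.
Year 2: DB = ⌊$44,854 × 125%/5⌋ = $11,213; SL = ⌊$36,154/4⌋ = $9,038 → take DB $11,213. Book value $33,641.
Accumulated through year 2 = $59,805 − $33,641 = $26,164.

$26,164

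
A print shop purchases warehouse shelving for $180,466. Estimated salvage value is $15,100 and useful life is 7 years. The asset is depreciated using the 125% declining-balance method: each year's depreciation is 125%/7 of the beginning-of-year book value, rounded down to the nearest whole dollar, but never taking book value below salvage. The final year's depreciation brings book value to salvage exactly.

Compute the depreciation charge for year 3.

$21,744

Depreciable base = $180,466 − $15,100 = $165,366.
Year 1: ⌊$180,466 × 125%/7⌋ = $32,226. Book value $148,240.
Year 2: ⌊$148,240 × 125%/7⌋ = $26,471. Book value $121,769.
Year 3: ⌊$121,769 × 125%/7⌋ = $21,744. Book value $100,025.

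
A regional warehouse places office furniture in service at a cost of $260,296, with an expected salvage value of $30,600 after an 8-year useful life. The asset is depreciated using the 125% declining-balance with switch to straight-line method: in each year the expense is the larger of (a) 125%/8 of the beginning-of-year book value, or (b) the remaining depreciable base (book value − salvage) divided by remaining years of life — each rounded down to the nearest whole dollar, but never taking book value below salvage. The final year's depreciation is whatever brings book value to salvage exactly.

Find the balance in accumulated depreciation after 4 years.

$129,092

Depreciable base = $260,296 − $30,600 = $229,696.
Year 1: DB = ⌊$260,296 × 125%/8⌋ = $40,671; SL = ⌊$229,696/8⌋ = $28,712 → take DB $40,671. Book value $219,625.
Year 2: DB = ⌊$219,625 × 125%/8⌋ = $34,316; SL = ⌊$189,025/7⌋ = $27,003 → take DB $34,316. Book value $185,309.
Year 3: DB = ⌊$185,309 × 125%/8⌋ = $28,954; SL = ⌊$154,709/6⌋ = $25,784 → take DB $28,954. Book value $156,355.
Year 4: DB = ⌊$156,355 × 125%/8⌋ = $24,430; SL = ⌊$125,755/5⌋ = $25,151 → take SL $25,151. Book value $131,204.
Accumulated through year 4 = $260,296 − $131,204 = $129,092.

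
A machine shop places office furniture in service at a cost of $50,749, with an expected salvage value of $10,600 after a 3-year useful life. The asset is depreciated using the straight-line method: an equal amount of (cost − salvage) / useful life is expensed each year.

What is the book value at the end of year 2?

$23,983

Depreciable base = $50,749 − $10,600 = $40,149.
Annual expense = $40,149 / 3 = $13,383.
End of year 1: book value $37,366.
End of year 2: book value $23,983.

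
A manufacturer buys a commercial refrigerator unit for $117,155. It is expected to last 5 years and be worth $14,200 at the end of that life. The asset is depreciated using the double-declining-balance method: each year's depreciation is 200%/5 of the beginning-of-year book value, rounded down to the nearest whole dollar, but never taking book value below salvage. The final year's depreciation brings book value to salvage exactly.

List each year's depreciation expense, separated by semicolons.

Depreciable base = $117,155 − $14,200 = $102,955.
Year 1: ⌊$117,155 × 200%/5⌋ = $46,862. Book value $70,293.
Year 2: ⌊$70,293 × 200%/5⌋ = $28,117. Book value $42,176.
Year 3: ⌊$42,176 × 200%/5⌋ = $16,870. Book value $25,306.
Year 4: ⌊$25,306 × 200%/5⌋ = $10,122. Book value $15,184.
Year 5 (final): $15,184 − $14,200 = $984. Book value $14,200.

$46,862; $28,117; $16,870; $10,122; $984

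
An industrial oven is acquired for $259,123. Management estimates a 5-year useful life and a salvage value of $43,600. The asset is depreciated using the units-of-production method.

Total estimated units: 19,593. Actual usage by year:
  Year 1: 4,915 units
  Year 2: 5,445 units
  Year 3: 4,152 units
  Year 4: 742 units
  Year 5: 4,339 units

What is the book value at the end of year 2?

Depreciable base = $259,123 − $43,600 = $215,523.
Rate = $215,523 / 19,593 units = $11 per unit.
Year 1: 4,915 × $11 = $54,065. Book value $205,058.
Year 2: 5,445 × $11 = $59,895. Book value $145,163.

$145,163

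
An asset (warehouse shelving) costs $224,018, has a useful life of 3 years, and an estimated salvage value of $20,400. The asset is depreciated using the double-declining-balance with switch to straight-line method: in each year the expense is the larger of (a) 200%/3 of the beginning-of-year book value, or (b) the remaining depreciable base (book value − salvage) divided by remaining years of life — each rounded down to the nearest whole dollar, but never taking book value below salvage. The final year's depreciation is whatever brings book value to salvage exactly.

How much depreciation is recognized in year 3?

$4,491

Depreciable base = $224,018 − $20,400 = $203,618.
Year 1: DB = ⌊$224,018 × 200%/3⌋ = $149,345; SL = ⌊$203,618/3⌋ = $67,872 → take DB $149,345. Book value $74,673.
Year 2: DB = ⌊$74,673 × 200%/3⌋ = $49,782; SL = ⌊$54,273/2⌋ = $27,136 → take DB $49,782. Book value $24,891.
Year 3 (final): $24,891 − $20,400 = $4,491. Book value $20,400.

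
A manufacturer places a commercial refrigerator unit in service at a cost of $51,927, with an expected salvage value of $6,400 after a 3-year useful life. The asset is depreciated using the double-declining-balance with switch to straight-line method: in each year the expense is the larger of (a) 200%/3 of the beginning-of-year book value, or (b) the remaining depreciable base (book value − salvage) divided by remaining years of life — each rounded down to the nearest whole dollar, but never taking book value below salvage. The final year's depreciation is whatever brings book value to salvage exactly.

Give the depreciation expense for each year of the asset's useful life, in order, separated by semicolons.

Depreciable base = $51,927 − $6,400 = $45,527.
Year 1: DB = ⌊$51,927 × 200%/3⌋ = $34,618; SL = ⌊$45,527/3⌋ = $15,175 → take DB $34,618. Book value $17,309.
Year 2: DB = ⌊$17,309 × 200%/3⌋ = $11,539; SL = ⌊$10,909/2⌋ = $5,454 → take DB $11,539, capped at $10,909. Book value $6,400.
Year 3 (final): $6,400 − $6,400 = $0. Book value $6,400.

$34,618; $10,909; $0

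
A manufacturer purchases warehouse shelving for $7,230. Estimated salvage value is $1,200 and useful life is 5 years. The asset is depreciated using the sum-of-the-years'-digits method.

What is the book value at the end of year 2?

$3,612

Depreciable base = $7,230 − $1,200 = $6,030.
Sum of the years' digits = 5+4+3+2+1 = 15.
Year 1: $6,030 × 5/15 = $2,010. Book value $5,220.
Year 2: $6,030 × 4/15 = $1,608. Book value $3,612.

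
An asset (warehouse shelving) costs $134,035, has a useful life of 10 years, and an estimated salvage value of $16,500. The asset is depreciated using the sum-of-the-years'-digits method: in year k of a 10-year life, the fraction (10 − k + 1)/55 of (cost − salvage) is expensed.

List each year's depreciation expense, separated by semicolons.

Depreciable base = $134,035 − $16,500 = $117,535.
Sum of the years' digits = 10+9+8+7+6+5+4+3+2+1 = 55.
Year 1: $117,535 × 10/55 = $21,370. Book value $112,665.
Year 2: $117,535 × 9/55 = $19,233. Book value $93,432.
Year 3: $117,535 × 8/55 = $17,096. Book value $76,336.
Year 4: $117,535 × 7/55 = $14,959. Book value $61,377.
Year 5: $117,535 × 6/55 = $12,822. Book value $48,555.
Year 6: $117,535 × 5/55 = $10,685. Book value $37,870.
Year 7: $117,535 × 4/55 = $8,548. Book value $29,322.
Year 8: $117,535 × 3/55 = $6,411. Book value $22,911.
Year 9: $117,535 × 2/55 = $4,274. Book value $18,637.
Year 10: $117,535 × 1/55 = $2,137. Book value $16,500.

$21,370; $19,233; $17,096; $14,959; $12,822; $10,685; $8,548; $6,411; $4,274; $2,137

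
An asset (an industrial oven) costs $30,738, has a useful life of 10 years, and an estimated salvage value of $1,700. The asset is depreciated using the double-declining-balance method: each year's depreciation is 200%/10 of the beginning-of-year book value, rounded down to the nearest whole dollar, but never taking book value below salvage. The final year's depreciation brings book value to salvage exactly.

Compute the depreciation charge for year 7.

$1,612

Depreciable base = $30,738 − $1,700 = $29,038.
Year 1: ⌊$30,738 × 200%/10⌋ = $6,147. Book value $24,591.
Year 2: ⌊$24,591 × 200%/10⌋ = $4,918. Book value $19,673.
Year 3: ⌊$19,673 × 200%/10⌋ = $3,934. Book value $15,739.
Year 4: ⌊$15,739 × 200%/10⌋ = $3,147. Book value $12,592.
Year 5: ⌊$12,592 × 200%/10⌋ = $2,518. Book value $10,074.
Year 6: ⌊$10,074 × 200%/10⌋ = $2,014. Book value $8,060.
Year 7: ⌊$8,060 × 200%/10⌋ = $1,612. Book value $6,448.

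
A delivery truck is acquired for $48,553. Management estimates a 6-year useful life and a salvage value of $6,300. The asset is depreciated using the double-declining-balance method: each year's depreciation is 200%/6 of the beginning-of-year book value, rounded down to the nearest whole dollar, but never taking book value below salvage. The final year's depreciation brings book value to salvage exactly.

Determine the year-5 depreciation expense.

$3,197

Depreciable base = $48,553 − $6,300 = $42,253.
Year 1: ⌊$48,553 × 200%/6⌋ = $16,184. Book value $32,369.
Year 2: ⌊$32,369 × 200%/6⌋ = $10,789. Book value $21,580.
Year 3: ⌊$21,580 × 200%/6⌋ = $7,193. Book value $14,387.
Year 4: ⌊$14,387 × 200%/6⌋ = $4,795. Book value $9,592.
Year 5: ⌊$9,592 × 200%/6⌋ = $3,197. Book value $6,395.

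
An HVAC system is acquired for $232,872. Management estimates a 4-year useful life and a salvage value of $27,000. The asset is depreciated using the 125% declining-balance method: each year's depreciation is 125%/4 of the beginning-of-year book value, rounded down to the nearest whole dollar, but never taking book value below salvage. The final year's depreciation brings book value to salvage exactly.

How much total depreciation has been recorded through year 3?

$157,199

Depreciable base = $232,872 − $27,000 = $205,872.
Year 1: ⌊$232,872 × 125%/4⌋ = $72,772. Book value $160,100.
Year 2: ⌊$160,100 × 125%/4⌋ = $50,031. Book value $110,069.
Year 3: ⌊$110,069 × 125%/4⌋ = $34,396. Book value $75,673.
Accumulated through year 3 = $232,872 − $75,673 = $157,199.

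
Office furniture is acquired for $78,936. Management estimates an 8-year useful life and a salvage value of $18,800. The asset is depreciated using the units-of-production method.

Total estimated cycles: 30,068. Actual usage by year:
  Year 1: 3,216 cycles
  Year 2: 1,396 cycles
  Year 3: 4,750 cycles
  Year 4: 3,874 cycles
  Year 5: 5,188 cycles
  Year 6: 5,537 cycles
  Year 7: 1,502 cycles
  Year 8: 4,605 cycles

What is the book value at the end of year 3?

$60,212

Depreciable base = $78,936 − $18,800 = $60,136.
Rate = $60,136 / 30,068 cycles = $2 per cycle.
Year 1: 3,216 × $2 = $6,432. Book value $72,504.
Year 2: 1,396 × $2 = $2,792. Book value $69,712.
Year 3: 4,750 × $2 = $9,500. Book value $60,212.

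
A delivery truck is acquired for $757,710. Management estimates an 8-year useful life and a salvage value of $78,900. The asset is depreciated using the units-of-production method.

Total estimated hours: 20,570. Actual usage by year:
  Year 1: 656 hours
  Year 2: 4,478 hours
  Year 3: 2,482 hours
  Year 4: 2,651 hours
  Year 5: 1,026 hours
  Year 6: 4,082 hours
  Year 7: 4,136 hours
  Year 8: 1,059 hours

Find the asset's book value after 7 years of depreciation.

$113,847

Depreciable base = $757,710 − $78,900 = $678,810.
Rate = $678,810 / 20,570 hours = $33 per hour.
Year 1: 656 × $33 = $21,648. Book value $736,062.
Year 2: 4,478 × $33 = $147,774. Book value $588,288.
Year 3: 2,482 × $33 = $81,906. Book value $506,382.
Year 4: 2,651 × $33 = $87,483. Book value $418,899.
Year 5: 1,026 × $33 = $33,858. Book value $385,041.
Year 6: 4,082 × $33 = $134,706. Book value $250,335.
Year 7: 4,136 × $33 = $136,488. Book value $113,847.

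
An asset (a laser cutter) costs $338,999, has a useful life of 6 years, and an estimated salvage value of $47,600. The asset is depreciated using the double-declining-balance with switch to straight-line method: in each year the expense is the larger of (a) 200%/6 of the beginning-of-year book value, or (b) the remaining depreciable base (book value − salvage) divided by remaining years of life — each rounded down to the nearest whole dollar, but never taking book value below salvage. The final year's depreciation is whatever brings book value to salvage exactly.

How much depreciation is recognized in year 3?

$50,222

Depreciable base = $338,999 − $47,600 = $291,399.
Year 1: DB = ⌊$338,999 × 200%/6⌋ = $112,999; SL = ⌊$291,399/6⌋ = $48,566 → take DB $112,999. Book value $226,000.
Year 2: DB = ⌊$226,000 × 200%/6⌋ = $75,333; SL = ⌊$178,400/5⌋ = $35,680 → take DB $75,333. Book value $150,667.
Year 3: DB = ⌊$150,667 × 200%/6⌋ = $50,222; SL = ⌊$103,067/4⌋ = $25,766 → take DB $50,222. Book value $100,445.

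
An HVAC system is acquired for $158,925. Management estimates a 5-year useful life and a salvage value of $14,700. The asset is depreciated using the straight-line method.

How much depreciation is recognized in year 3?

Depreciable base = $158,925 − $14,700 = $144,225.
Annual expense = $144,225 / 5 = $28,845.

$28,845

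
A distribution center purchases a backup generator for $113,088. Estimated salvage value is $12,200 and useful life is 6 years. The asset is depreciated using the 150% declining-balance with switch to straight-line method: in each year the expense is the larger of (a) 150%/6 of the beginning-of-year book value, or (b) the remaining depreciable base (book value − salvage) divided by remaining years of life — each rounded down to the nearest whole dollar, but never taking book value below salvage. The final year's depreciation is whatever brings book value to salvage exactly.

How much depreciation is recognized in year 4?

Depreciable base = $113,088 − $12,200 = $100,888.
Year 1: DB = ⌊$113,088 × 150%/6⌋ = $28,272; SL = ⌊$100,888/6⌋ = $16,814 → take DB $28,272. Book value $84,816.
Year 2: DB = ⌊$84,816 × 150%/6⌋ = $21,204; SL = ⌊$72,616/5⌋ = $14,523 → take DB $21,204. Book value $63,612.
Year 3: DB = ⌊$63,612 × 150%/6⌋ = $15,903; SL = ⌊$51,412/4⌋ = $12,853 → take DB $15,903. Book value $47,709.
Year 4: DB = ⌊$47,709 × 150%/6⌋ = $11,927; SL = ⌊$35,509/3⌋ = $11,836 → take DB $11,927. Book value $35,782.

$11,927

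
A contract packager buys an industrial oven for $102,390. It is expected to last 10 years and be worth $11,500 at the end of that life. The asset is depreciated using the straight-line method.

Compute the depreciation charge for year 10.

$9,089

Depreciable base = $102,390 − $11,500 = $90,890.
Annual expense = $90,890 / 10 = $9,089.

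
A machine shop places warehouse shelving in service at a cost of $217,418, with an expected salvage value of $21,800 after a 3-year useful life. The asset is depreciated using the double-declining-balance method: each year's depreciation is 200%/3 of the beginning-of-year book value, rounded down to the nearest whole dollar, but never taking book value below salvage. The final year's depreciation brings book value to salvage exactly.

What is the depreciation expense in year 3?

$2,358

Depreciable base = $217,418 − $21,800 = $195,618.
Year 1: ⌊$217,418 × 200%/3⌋ = $144,945. Book value $72,473.
Year 2: ⌊$72,473 × 200%/3⌋ = $48,315. Book value $24,158.
Year 3 (final): $24,158 − $21,800 = $2,358. Book value $21,800.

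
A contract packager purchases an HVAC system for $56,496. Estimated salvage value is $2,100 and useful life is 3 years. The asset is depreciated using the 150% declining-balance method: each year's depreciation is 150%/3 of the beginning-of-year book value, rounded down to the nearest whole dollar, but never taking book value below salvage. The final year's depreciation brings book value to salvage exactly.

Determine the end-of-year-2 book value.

Depreciable base = $56,496 − $2,100 = $54,396.
Year 1: ⌊$56,496 × 150%/3⌋ = $28,248. Book value $28,248.
Year 2: ⌊$28,248 × 150%/3⌋ = $14,124. Book value $14,124.

$14,124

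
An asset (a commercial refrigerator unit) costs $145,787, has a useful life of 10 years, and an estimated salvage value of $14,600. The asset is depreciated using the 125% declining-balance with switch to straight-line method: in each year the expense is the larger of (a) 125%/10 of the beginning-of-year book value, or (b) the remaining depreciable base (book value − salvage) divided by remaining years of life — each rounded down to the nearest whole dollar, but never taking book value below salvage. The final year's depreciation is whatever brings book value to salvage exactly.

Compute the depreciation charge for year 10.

$11,810

Depreciable base = $145,787 − $14,600 = $131,187.
Year 1: DB = ⌊$145,787 × 125%/10⌋ = $18,223; SL = ⌊$131,187/10⌋ = $13,118 → take DB $18,223. Book value $127,564.
Year 2: DB = ⌊$127,564 × 125%/10⌋ = $15,945; SL = ⌊$112,964/9⌋ = $12,551 → take DB $15,945. Book value $111,619.
Year 3: DB = ⌊$111,619 × 125%/10⌋ = $13,952; SL = ⌊$97,019/8⌋ = $12,127 → take DB $13,952. Book value $97,667.
Year 4: DB = ⌊$97,667 × 125%/10⌋ = $12,208; SL = ⌊$83,067/7⌋ = $11,866 → take DB $12,208. Book value $85,459.
Year 5: DB = ⌊$85,459 × 125%/10⌋ = $10,682; SL = ⌊$70,859/6⌋ = $11,809 → take SL $11,809. Book value $73,650.
Year 6: DB = ⌊$73,650 × 125%/10⌋ = $9,206; SL = ⌊$59,050/5⌋ = $11,810 → take SL $11,810. Book value $61,840.
Year 7: DB = ⌊$61,840 × 125%/10⌋ = $7,730; SL = ⌊$47,240/4⌋ = $11,810 → take SL $11,810. Book value $50,030.
Year 8: DB = ⌊$50,030 × 125%/10⌋ = $6,253; SL = ⌊$35,430/3⌋ = $11,810 → take SL $11,810. Book value $38,220.
Year 9: DB = ⌊$38,220 × 125%/10⌋ = $4,777; SL = ⌊$23,620/2⌋ = $11,810 → take SL $11,810. Book value $26,410.
Year 10 (final): $26,410 − $14,600 = $11,810. Book value $14,600.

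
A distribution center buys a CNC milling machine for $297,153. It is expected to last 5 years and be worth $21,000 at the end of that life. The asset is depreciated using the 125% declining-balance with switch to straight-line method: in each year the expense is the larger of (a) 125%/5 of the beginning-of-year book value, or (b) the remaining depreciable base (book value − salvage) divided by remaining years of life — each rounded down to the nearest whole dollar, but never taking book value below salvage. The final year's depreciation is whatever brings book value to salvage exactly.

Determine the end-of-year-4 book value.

Depreciable base = $297,153 − $21,000 = $276,153.
Year 1: DB = ⌊$297,153 × 125%/5⌋ = $74,288; SL = ⌊$276,153/5⌋ = $55,230 → take DB $74,288. Book value $222,865.
Year 2: DB = ⌊$222,865 × 125%/5⌋ = $55,716; SL = ⌊$201,865/4⌋ = $50,466 → take DB $55,716. Book value $167,149.
Year 3: DB = ⌊$167,149 × 125%/5⌋ = $41,787; SL = ⌊$146,149/3⌋ = $48,716 → take SL $48,716. Book value $118,433.
Year 4: DB = ⌊$118,433 × 125%/5⌋ = $29,608; SL = ⌊$97,433/2⌋ = $48,716 → take SL $48,716. Book value $69,717.

$69,717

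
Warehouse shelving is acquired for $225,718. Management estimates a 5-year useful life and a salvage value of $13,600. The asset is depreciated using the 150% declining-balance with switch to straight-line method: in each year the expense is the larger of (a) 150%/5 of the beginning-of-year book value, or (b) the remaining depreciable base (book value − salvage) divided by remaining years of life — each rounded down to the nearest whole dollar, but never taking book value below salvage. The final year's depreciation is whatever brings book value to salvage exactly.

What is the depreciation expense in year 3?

$33,180

Depreciable base = $225,718 − $13,600 = $212,118.
Year 1: DB = ⌊$225,718 × 150%/5⌋ = $67,715; SL = ⌊$212,118/5⌋ = $42,423 → take DB $67,715. Book value $158,003.
Year 2: DB = ⌊$158,003 × 150%/5⌋ = $47,400; SL = ⌊$144,403/4⌋ = $36,100 → take DB $47,400. Book value $110,603.
Year 3: DB = ⌊$110,603 × 150%/5⌋ = $33,180; SL = ⌊$97,003/3⌋ = $32,334 → take DB $33,180. Book value $77,423.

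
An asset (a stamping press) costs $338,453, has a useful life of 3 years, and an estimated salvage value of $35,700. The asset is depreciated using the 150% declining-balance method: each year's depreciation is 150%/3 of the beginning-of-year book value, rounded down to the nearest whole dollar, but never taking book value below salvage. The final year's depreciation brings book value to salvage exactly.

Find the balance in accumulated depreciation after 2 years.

$253,839

Depreciable base = $338,453 − $35,700 = $302,753.
Year 1: ⌊$338,453 × 150%/3⌋ = $169,226. Book value $169,227.
Year 2: ⌊$169,227 × 150%/3⌋ = $84,613. Book value $84,614.
Accumulated through year 2 = $338,453 − $84,614 = $253,839.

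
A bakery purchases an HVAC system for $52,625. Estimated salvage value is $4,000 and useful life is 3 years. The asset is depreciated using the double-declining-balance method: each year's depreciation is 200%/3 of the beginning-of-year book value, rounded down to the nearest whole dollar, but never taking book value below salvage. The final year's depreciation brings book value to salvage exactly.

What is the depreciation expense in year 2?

Depreciable base = $52,625 − $4,000 = $48,625.
Year 1: ⌊$52,625 × 200%/3⌋ = $35,083. Book value $17,542.
Year 2: ⌊$17,542 × 200%/3⌋ = $11,694. Book value $5,848.

$11,694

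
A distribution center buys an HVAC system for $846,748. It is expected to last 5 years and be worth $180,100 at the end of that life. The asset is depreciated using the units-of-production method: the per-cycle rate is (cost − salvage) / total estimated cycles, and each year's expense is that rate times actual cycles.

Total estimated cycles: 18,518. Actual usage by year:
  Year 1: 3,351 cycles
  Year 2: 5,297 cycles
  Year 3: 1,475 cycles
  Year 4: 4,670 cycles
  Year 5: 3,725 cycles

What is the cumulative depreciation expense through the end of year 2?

Depreciable base = $846,748 − $180,100 = $666,648.
Rate = $666,648 / 18,518 cycles = $36 per cycle.
Year 1: 3,351 × $36 = $120,636. Book value $726,112.
Year 2: 5,297 × $36 = $190,692. Book value $535,420.
Accumulated through year 2 = $846,748 − $535,420 = $311,328.

$311,328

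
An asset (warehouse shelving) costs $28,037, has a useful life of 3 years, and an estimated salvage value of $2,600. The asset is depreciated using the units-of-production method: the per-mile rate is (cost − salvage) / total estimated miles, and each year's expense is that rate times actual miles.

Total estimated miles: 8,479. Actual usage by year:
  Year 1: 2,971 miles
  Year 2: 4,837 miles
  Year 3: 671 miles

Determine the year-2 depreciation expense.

$14,511

Depreciable base = $28,037 − $2,600 = $25,437.
Rate = $25,437 / 8,479 miles = $3 per mile.
Year 1: 2,971 × $3 = $8,913. Book value $19,124.
Year 2: 4,837 × $3 = $14,511. Book value $4,613.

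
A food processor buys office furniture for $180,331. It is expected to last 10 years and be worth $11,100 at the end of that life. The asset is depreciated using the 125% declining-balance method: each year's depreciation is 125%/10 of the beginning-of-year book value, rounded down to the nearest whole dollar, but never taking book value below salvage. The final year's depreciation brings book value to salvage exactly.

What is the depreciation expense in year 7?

Depreciable base = $180,331 − $11,100 = $169,231.
Year 1: ⌊$180,331 × 125%/10⌋ = $22,541. Book value $157,790.
Year 2: ⌊$157,790 × 125%/10⌋ = $19,723. Book value $138,067.
Year 3: ⌊$138,067 × 125%/10⌋ = $17,258. Book value $120,809.
Year 4: ⌊$120,809 × 125%/10⌋ = $15,101. Book value $105,708.
Year 5: ⌊$105,708 × 125%/10⌋ = $13,213. Book value $92,495.
Year 6: ⌊$92,495 × 125%/10⌋ = $11,561. Book value $80,934.
Year 7: ⌊$80,934 × 125%/10⌋ = $10,116. Book value $70,818.

$10,116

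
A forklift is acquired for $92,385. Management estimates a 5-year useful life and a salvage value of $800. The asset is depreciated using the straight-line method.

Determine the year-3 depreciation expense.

$18,317

Depreciable base = $92,385 − $800 = $91,585.
Annual expense = $91,585 / 5 = $18,317.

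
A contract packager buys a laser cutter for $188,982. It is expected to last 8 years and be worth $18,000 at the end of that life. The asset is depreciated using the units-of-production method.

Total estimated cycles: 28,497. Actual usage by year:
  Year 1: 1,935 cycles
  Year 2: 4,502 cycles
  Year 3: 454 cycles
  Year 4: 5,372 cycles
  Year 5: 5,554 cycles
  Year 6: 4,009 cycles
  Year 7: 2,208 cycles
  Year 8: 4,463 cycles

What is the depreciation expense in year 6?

$24,054

Depreciable base = $188,982 − $18,000 = $170,982.
Rate = $170,982 / 28,497 cycles = $6 per cycle.
Year 1: 1,935 × $6 = $11,610. Book value $177,372.
Year 2: 4,502 × $6 = $27,012. Book value $150,360.
Year 3: 454 × $6 = $2,724. Book value $147,636.
Year 4: 5,372 × $6 = $32,232. Book value $115,404.
Year 5: 5,554 × $6 = $33,324. Book value $82,080.
Year 6: 4,009 × $6 = $24,054. Book value $58,026.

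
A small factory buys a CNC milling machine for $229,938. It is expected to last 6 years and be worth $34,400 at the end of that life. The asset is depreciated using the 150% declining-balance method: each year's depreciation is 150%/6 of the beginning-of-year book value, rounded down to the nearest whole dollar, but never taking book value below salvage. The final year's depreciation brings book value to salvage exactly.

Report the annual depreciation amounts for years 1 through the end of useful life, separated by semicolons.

Depreciable base = $229,938 − $34,400 = $195,538.
Year 1: ⌊$229,938 × 150%/6⌋ = $57,484. Book value $172,454.
Year 2: ⌊$172,454 × 150%/6⌋ = $43,113. Book value $129,341.
Year 3: ⌊$129,341 × 150%/6⌋ = $32,335. Book value $97,006.
Year 4: ⌊$97,006 × 150%/6⌋ = $24,251. Book value $72,755.
Year 5: ⌊$72,755 × 150%/6⌋ = $18,188. Book value $54,567.
Year 6 (final): $54,567 − $34,400 = $20,167. Book value $34,400.

$57,484; $43,113; $32,335; $24,251; $18,188; $20,167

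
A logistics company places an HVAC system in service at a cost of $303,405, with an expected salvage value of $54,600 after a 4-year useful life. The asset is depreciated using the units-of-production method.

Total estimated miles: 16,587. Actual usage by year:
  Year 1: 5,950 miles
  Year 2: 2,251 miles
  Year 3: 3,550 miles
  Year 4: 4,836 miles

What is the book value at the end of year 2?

$180,390

Depreciable base = $303,405 − $54,600 = $248,805.
Rate = $248,805 / 16,587 miles = $15 per mile.
Year 1: 5,950 × $15 = $89,250. Book value $214,155.
Year 2: 2,251 × $15 = $33,765. Book value $180,390.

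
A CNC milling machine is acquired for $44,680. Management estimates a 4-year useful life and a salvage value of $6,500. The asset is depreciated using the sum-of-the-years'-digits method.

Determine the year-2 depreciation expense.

$11,454

Depreciable base = $44,680 − $6,500 = $38,180.
Sum of the years' digits = 4+3+2+1 = 10.
Year 1: $38,180 × 4/10 = $15,272. Book value $29,408.
Year 2: $38,180 × 3/10 = $11,454. Book value $17,954.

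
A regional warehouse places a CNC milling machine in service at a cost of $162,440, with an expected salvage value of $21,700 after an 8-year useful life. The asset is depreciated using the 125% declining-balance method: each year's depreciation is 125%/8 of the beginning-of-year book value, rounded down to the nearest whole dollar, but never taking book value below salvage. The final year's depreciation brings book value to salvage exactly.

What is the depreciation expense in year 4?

$15,246

Depreciable base = $162,440 − $21,700 = $140,740.
Year 1: ⌊$162,440 × 125%/8⌋ = $25,381. Book value $137,059.
Year 2: ⌊$137,059 × 125%/8⌋ = $21,415. Book value $115,644.
Year 3: ⌊$115,644 × 125%/8⌋ = $18,069. Book value $97,575.
Year 4: ⌊$97,575 × 125%/8⌋ = $15,246. Book value $82,329.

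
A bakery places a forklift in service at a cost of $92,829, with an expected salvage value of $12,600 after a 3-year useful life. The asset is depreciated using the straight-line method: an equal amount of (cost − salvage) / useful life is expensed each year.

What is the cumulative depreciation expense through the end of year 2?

$53,486

Depreciable base = $92,829 − $12,600 = $80,229.
Annual expense = $80,229 / 3 = $26,743.
End of year 1: book value $66,086.
End of year 2: book value $39,343.
Accumulated through year 2 = $92,829 − $39,343 = $53,486.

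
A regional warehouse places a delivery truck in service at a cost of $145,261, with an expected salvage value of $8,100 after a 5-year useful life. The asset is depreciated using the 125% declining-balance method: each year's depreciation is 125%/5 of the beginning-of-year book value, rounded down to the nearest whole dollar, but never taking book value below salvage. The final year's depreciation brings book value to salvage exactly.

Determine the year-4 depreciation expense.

Depreciable base = $145,261 − $8,100 = $137,161.
Year 1: ⌊$145,261 × 125%/5⌋ = $36,315. Book value $108,946.
Year 2: ⌊$108,946 × 125%/5⌋ = $27,236. Book value $81,710.
Year 3: ⌊$81,710 × 125%/5⌋ = $20,427. Book value $61,283.
Year 4: ⌊$61,283 × 125%/5⌋ = $15,320. Book value $45,963.

$15,320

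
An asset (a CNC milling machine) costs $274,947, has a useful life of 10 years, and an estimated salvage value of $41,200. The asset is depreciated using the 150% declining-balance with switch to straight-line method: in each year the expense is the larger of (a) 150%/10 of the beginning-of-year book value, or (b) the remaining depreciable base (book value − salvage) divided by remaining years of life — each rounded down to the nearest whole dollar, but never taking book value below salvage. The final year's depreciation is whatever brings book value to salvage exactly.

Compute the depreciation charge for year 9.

$15,625

Depreciable base = $274,947 − $41,200 = $233,747.
Year 1: DB = ⌊$274,947 × 150%/10⌋ = $41,242; SL = ⌊$233,747/10⌋ = $23,374 → take DB $41,242. Book value $233,705.
Year 2: DB = ⌊$233,705 × 150%/10⌋ = $35,055; SL = ⌊$192,505/9⌋ = $21,389 → take DB $35,055. Book value $198,650.
Year 3: DB = ⌊$198,650 × 150%/10⌋ = $29,797; SL = ⌊$157,450/8⌋ = $19,681 → take DB $29,797. Book value $168,853.
Year 4: DB = ⌊$168,853 × 150%/10⌋ = $25,327; SL = ⌊$127,653/7⌋ = $18,236 → take DB $25,327. Book value $143,526.
Year 5: DB = ⌊$143,526 × 150%/10⌋ = $21,528; SL = ⌊$102,326/6⌋ = $17,054 → take DB $21,528. Book value $121,998.
Year 6: DB = ⌊$121,998 × 150%/10⌋ = $18,299; SL = ⌊$80,798/5⌋ = $16,159 → take DB $18,299. Book value $103,699.
Year 7: DB = ⌊$103,699 × 150%/10⌋ = $15,554; SL = ⌊$62,499/4⌋ = $15,624 → take SL $15,624. Book value $88,075.
Year 8: DB = ⌊$88,075 × 150%/10⌋ = $13,211; SL = ⌊$46,875/3⌋ = $15,625 → take SL $15,625. Book value $72,450.
Year 9: DB = ⌊$72,450 × 150%/10⌋ = $10,867; SL = ⌊$31,250/2⌋ = $15,625 → take SL $15,625. Book value $56,825.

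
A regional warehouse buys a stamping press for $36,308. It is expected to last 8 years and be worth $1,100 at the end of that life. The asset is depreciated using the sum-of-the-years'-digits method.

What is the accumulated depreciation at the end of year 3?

$20,538

Depreciable base = $36,308 − $1,100 = $35,208.
Sum of the years' digits = 8+7+6+5+4+3+2+1 = 36.
Year 1: $35,208 × 8/36 = $7,824. Book value $28,484.
Year 2: $35,208 × 7/36 = $6,846. Book value $21,638.
Year 3: $35,208 × 6/36 = $5,868. Book value $15,770.
Accumulated through year 3 = $36,308 − $15,770 = $20,538.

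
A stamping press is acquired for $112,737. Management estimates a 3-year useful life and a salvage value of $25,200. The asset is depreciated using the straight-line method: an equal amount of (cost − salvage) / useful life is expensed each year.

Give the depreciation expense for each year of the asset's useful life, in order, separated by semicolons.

Depreciable base = $112,737 − $25,200 = $87,537.
Annual expense = $87,537 / 3 = $29,179.
End of year 1: book value $83,558.
End of year 2: book value $54,379.
End of year 3: book value $25,200.

$29,179; $29,179; $29,179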